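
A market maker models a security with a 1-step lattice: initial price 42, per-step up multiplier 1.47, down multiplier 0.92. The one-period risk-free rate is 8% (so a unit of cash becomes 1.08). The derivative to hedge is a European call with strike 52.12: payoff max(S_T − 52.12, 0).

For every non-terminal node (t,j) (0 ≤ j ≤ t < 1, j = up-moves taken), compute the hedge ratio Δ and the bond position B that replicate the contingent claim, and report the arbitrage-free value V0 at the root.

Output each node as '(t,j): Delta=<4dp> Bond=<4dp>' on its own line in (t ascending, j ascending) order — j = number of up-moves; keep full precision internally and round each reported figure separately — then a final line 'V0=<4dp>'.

(0,0): Delta=0.4165 Bond=-14.8997
V0=2.5912

Since d<R<u, set p* = (R−d)/(u−d) = 0.2909; price each node as the discounted p*-expectation of its children.
Payoff layer (t=1): V(1,0)=0.0000, V(1,1)=9.6200
  t=0,j=0: stock 42.0000 → up 61.7400 (V=9.6200), down 38.6400 (V=0.0000). Price 2.5912; hedge Δ=0.4165, bond B=-14.8997.
The time-0 hedge costs 2.5912, which is the no-arbitrage price.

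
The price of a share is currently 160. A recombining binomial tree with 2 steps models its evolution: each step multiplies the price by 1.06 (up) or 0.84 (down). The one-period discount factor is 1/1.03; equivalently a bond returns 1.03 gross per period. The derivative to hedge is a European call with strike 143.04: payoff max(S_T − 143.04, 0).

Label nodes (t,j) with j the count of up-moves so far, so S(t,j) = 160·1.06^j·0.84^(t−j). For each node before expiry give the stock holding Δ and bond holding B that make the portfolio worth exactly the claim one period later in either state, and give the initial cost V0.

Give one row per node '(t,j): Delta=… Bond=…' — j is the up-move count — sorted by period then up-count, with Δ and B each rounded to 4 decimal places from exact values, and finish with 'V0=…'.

Risk-neutral probability p* = (R−d)/(u−d) = (1.03−0.84)/(1.06−0.84) = 0.8636.
Terminal payoffs: V(2,0)=0.0000, V(2,1)=0.0000, V(2,2)=36.7360
  t=1,j=0: stock 134.4000 → up 142.4640 (V=0.0000), down 112.8960 (V=0.0000). Price 0.0000; hedge Δ=0.0000, bond B=0.0000.
  t=1,j=1: stock 169.6000 → up 179.7760 (V=36.7360), down 142.4640 (V=0.0000). Price 30.8025; hedge Δ=0.9846, bond B=-136.1793.
  t=0,j=0: stock 160.0000 → up 169.6000 (V=30.8025), down 134.4000 (V=0.0000). Price 25.8273; hedge Δ=0.8751, bond B=-114.1839.
Each (Δ,B) replicates both successor values, so the strategy is self-financing and V0 is arbitrage-free.

(0,0): Delta=0.8751 Bond=-114.1839
(1,0): Delta=0.0000 Bond=0.0000
(1,1): Delta=0.9846 Bond=-136.1793
V0=25.8273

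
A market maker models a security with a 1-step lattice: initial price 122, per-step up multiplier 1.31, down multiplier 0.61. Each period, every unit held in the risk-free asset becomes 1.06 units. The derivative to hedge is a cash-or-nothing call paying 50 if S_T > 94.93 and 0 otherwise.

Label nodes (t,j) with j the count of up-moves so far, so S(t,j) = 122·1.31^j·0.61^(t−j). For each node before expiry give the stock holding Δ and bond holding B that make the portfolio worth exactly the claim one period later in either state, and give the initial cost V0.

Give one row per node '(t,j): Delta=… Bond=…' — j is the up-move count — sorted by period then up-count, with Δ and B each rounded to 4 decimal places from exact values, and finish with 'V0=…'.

No-arbitrage ⇒ martingale measure with p* = (R−d)/(u−d) = 0.6429.
Terminal values V(1,·): V(1,0)=0.0000, V(1,1)=50.0000
Node (0,0) S=122.0000: V=(p*·50.0000+(1−p*)·0.0000)/1.06=30.3235; Δ=(50.0000−0.0000)/(159.8200−74.4200)=0.5855; B=V−Δ·S=-41.1051
Self-financing check: at every node Δ·S+B equals the discounted successor values.

(0,0): Delta=0.5855 Bond=-41.1051
V0=30.3235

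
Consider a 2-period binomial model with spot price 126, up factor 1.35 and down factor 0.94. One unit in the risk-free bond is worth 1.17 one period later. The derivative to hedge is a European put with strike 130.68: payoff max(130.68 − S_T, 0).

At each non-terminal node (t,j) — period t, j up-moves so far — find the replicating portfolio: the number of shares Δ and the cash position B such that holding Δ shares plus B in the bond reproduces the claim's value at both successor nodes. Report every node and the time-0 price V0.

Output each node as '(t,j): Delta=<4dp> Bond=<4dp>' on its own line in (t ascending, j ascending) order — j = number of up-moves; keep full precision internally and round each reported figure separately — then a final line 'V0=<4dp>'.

(0,0): Delta=-0.1405 Bond=20.4299
(1,0): Delta=-0.3984 Bond=54.4458
(1,1): Delta=0.0000 Bond=0.0000
V0=2.7240

Under the risk-neutral measure, an up-move has probability p* = (R−d)/(u−d) = 0.5610 and values discount at R = 1.17.
Payoff layer (t=2): V(2,0)=19.3464, V(2,1)=0.0000, V(2,2)=0.0000
  t=1,j=0: stock 118.4400 → up 159.8940 (V=0.0000), down 111.3336 (V=19.3464). Price 7.2594; hedge Δ=-0.3984, bond B=54.4458.
  t=1,j=1: stock 170.1000 → up 229.6350 (V=0.0000), down 159.8940 (V=0.0000). Price 0.0000; hedge Δ=0.0000, bond B=0.0000.
  t=0,j=0: stock 126.0000 → up 170.1000 (V=0.0000), down 118.4400 (V=7.2594). Price 2.7240; hedge Δ=-0.1405, bond B=20.4299.
Root portfolio cost Δ·126+B reproduces V0=2.7240.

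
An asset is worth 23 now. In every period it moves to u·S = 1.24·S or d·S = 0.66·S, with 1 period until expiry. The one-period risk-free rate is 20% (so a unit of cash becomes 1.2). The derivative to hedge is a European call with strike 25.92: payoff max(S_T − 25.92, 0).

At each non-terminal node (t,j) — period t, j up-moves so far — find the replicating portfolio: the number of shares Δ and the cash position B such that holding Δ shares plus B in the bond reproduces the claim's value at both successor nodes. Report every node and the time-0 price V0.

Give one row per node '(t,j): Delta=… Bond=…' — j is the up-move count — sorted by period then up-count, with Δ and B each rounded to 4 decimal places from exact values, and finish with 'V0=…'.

(0,0): Delta=0.1949 Bond=-2.4655
V0=2.0172

Risk-neutral probability p* = (R−d)/(u−d) = (1.2−0.66)/(1.24−0.66) = 0.9310.
At expiry t=1: V(1,0)=0.0000, V(1,1)=2.6000
Node (0,0) S=23.0000: V=(p*·2.6000+(1−p*)·0.0000)/1.2=2.0172; Δ=(2.6000−0.0000)/(28.5200−15.1800)=0.1949; B=V−Δ·S=-2.4655
Self-financing check: at every node Δ·S+B equals the discounted successor values.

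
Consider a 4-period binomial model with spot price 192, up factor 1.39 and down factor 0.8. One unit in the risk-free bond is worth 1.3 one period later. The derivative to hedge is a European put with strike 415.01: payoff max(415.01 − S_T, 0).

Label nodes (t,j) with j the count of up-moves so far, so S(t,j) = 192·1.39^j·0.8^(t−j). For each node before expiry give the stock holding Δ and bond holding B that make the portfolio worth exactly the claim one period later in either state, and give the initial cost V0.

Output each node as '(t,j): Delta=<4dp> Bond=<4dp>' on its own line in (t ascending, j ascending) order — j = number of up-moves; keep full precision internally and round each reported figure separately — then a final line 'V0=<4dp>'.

(0,0): Delta=-0.2621 Bond=58.1231
(1,0): Delta=-1.0000 Bond=188.8985
(1,1): Delta=-0.1857 Bond=55.1591
(2,0): Delta=-1.0000 Bond=245.5680
(2,1): Delta=-1.0000 Bond=245.5680
(2,2): Delta=-0.1013 Bond=40.4117
(3,0): Delta=-1.0000 Bond=319.2385
(3,1): Delta=-1.0000 Bond=319.2385
(3,2): Delta=-1.0000 Bond=319.2385
(3,3): Delta=-0.0082 Bond=4.5287
V0=7.7962

No-arbitrage ⇒ martingale measure with p* = (R−d)/(u−d) = 0.8475.
At expiry t=4: V(4,0)=336.3668, V(4,1)=278.3674, V(4,2)=177.5936, V(4,3)=2.4989, V(4,4)=0.0000
  t=3,j=0: stock 98.3040 → up 136.6426 (V=278.3674), down 78.6432 (V=336.3668). Price 220.9345; hedge Δ=-1.0000, bond B=319.2385.
  t=3,j=1: stock 170.8032 → up 237.4164 (V=177.5936), down 136.6426 (V=278.3674). Price 148.4353; hedge Δ=-1.0000, bond B=319.2385.
  t=3,j=2: stock 296.7706 → up 412.5111 (V=2.4989), down 237.4164 (V=177.5936). Price 22.4679; hedge Δ=-1.0000, bond B=319.2385.
  t=3,j=3: stock 515.6388 → up 716.7380 (V=0.0000), down 412.5111 (V=2.4989). Price 0.2932; hedge Δ=-0.0082, bond B=4.5287.
  t=2,j=0: stock 122.8800 → up 170.8032 (V=148.4353), down 98.3040 (V=220.9345). Price 122.6880; hedge Δ=-1.0000, bond B=245.5680.
  t=2,j=1: stock 213.5040 → up 296.7706 (V=22.4679), down 170.8032 (V=148.4353). Price 32.0640; hedge Δ=-1.0000, bond B=245.5680.
  t=2,j=2: stock 370.9632 → up 515.6388 (V=0.2932), down 296.7706 (V=22.4679). Price 2.8275; hedge Δ=-0.1013, bond B=40.4117.
  t=1,j=0: stock 153.6000 → up 213.5040 (V=32.0640), down 122.8800 (V=122.6880). Price 35.2985; hedge Δ=-1.0000, bond B=188.8985.
  t=1,j=1: stock 266.8800 → up 370.9632 (V=2.8275), down 213.5040 (V=32.0640). Price 5.6057; hedge Δ=-0.1857, bond B=55.1591.
  t=0,j=0: stock 192.0000 → up 266.8800 (V=5.6057), down 153.6000 (V=35.2985). Price 7.7962; hedge Δ=-0.2621, bond B=58.1231.
Self-financing check: at every node Δ·S+B equals the discounted successor values.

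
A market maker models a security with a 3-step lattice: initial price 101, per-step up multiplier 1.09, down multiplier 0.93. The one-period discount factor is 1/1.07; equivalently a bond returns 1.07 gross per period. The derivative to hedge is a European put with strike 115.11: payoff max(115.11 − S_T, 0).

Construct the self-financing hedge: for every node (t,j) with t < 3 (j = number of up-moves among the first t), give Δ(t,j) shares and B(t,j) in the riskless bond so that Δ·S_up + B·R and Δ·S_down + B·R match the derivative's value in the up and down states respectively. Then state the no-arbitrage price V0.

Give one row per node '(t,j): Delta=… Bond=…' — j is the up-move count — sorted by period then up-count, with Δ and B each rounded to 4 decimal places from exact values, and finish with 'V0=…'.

(0,0): Delta=-0.3508 Bond=36.9747
(1,0): Delta=-1.0000 Bond=100.5415
(1,1): Delta=-0.2717 Bond=30.8518
(2,0): Delta=-1.0000 Bond=107.5794
(2,1): Delta=-1.0000 Bond=107.5794
(2,2): Delta=-0.1829 Bond=22.3588
V0=1.5431

Since d<R<u, set p* = (R−d)/(u−d) = 0.8750; price each node as the discounted p*-expectation of its children.
At expiry t=3: V(3,0)=33.8699, V(3,1)=19.8932, V(3,2)=3.5118, V(3,3)=0.0000
  t=2,j=0: stock 87.3549 → up 95.2168 (V=19.8932), down 81.2401 (V=33.8699). Price 20.2245; hedge Δ=-1.0000, bond B=107.5794.
  t=2,j=1: stock 102.3837 → up 111.5982 (V=3.5118), down 95.2168 (V=19.8932). Price 5.1957; hedge Δ=-1.0000, bond B=107.5794.
  t=2,j=2: stock 119.9981 → up 130.7979 (V=0.0000), down 111.5982 (V=3.5118). Price 0.4103; hedge Δ=-0.1829, bond B=22.3588.
  t=1,j=0: stock 93.9300 → up 102.3837 (V=5.1957), down 87.3549 (V=20.2245). Price 6.6115; hedge Δ=-1.0000, bond B=100.5415.
  t=1,j=1: stock 110.0900 → up 119.9981 (V=0.4103), down 102.3837 (V=5.1957). Price 0.9425; hedge Δ=-0.2717, bond B=30.8518.
  t=0,j=0: stock 101.0000 → up 110.0900 (V=0.9425), down 93.9300 (V=6.6115). Price 1.5431; hedge Δ=-0.3508, bond B=36.9747.
Each (Δ,B) replicates both successor values, so the strategy is self-financing and V0 is arbitrage-free.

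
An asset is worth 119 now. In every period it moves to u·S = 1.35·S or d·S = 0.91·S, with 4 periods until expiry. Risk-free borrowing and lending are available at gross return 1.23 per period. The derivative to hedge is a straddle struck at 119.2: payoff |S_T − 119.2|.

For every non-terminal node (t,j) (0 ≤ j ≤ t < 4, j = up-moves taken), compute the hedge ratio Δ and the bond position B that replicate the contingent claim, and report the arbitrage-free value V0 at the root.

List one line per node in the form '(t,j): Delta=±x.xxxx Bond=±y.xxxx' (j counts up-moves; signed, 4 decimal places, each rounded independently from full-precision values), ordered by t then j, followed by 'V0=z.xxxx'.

(0,0): Delta=0.9843 Bond=-50.0335
(1,0): Delta=0.9224 Bond=-54.8349
(1,1): Delta=1.0000 Bond=-64.0562
(2,0): Delta=0.6155 Bond=-37.2010
(2,1): Delta=1.0000 Bond=-78.7891
(2,2): Delta=1.0000 Bond=-78.7891
(3,0): Delta=-0.9057 Bond=90.6516
(3,1): Delta=1.0000 Bond=-96.9106
(3,2): Delta=1.0000 Bond=-96.9106
(3,3): Delta=1.0000 Bond=-96.9106
V0=67.1036

Under the risk-neutral measure, an up-move has probability p* = (R−d)/(u−d) = 0.7273 and values discount at R = 1.23.
Payoff layer (t=4): V(4,0)=37.5958, V(4,1)=1.8612, V(4,2)=60.3963, V(4,3)=147.2340, V(4,4)=276.0592
Node (3,0) S=89.6749: V=(p*·1.8612+(1−p*)·37.5958)/1.23=9.4366; Δ=(1.8612−37.5958)/(121.0612−81.6042)=-0.9057; B=V−Δ·S=90.6516
Node (3,1) S=133.0343: V=(p*·60.3963+(1−p*)·1.8612)/1.23=36.1237; Δ=(60.3963−1.8612)/(179.5963−121.0612)=1.0000; B=V−Δ·S=-96.9106
Node (3,2) S=197.3585: V=(p*·147.2340+(1−p*)·60.3963)/1.23=100.4480; Δ=(147.2340−60.3963)/(266.4340−179.5963)=1.0000; B=V−Δ·S=-96.9106
Node (3,3) S=292.7846: V=(p*·276.0592+(1−p*)·147.2340)/1.23=195.8741; Δ=(276.0592−147.2340)/(395.2592−266.4340)=1.0000; B=V−Δ·S=-96.9106
Node (2,0) S=98.5439: V=(p*·36.1237+(1−p*)·9.4366)/1.23=23.4515; Δ=(36.1237−9.4366)/(133.0343−89.6749)=0.6155; B=V−Δ·S=-37.2010
Node (2,1) S=146.1915: V=(p*·100.4480+(1−p*)·36.1237)/1.23=67.4024; Δ=(100.4480−36.1237)/(197.3585−133.0343)=1.0000; B=V−Δ·S=-78.7891
Node (2,2) S=216.8775: V=(p*·195.8741+(1−p*)·100.4480)/1.23=138.0884; Δ=(195.8741−100.4480)/(292.7846−197.3585)=1.0000; B=V−Δ·S=-78.7891
Node (1,0) S=108.2900: V=(p*·67.4024+(1−p*)·23.4515)/1.23=45.0535; Δ=(67.4024−23.4515)/(146.1915−98.5439)=0.9224; B=V−Δ·S=-54.8349
Node (1,1) S=160.6500: V=(p*·138.0884+(1−p*)·67.4024)/1.23=96.5938; Δ=(138.0884−67.4024)/(216.8775−146.1915)=1.0000; B=V−Δ·S=-64.0562
Node (0,0) S=119.0000: V=(p*·96.5938+(1−p*)·45.0535)/1.23=67.1036; Δ=(96.5938−45.0535)/(160.6500−108.2900)=0.9843; B=V−Δ·S=-50.0335
Root portfolio cost Δ·119+B reproduces V0=67.1036.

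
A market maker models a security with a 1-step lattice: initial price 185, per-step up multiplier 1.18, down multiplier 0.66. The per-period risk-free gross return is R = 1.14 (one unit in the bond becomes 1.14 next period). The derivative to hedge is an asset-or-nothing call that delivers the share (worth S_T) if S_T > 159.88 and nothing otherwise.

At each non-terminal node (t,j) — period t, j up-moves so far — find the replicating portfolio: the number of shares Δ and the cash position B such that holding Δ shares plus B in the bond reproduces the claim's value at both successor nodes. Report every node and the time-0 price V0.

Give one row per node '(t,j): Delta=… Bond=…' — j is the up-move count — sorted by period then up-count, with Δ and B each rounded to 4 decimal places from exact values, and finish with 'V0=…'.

Under the risk-neutral measure, an up-move has probability p* = (R−d)/(u−d) = 0.9231 and values discount at R = 1.14.
Terminal values V(1,·): V(1,0)=0.0000, V(1,1)=218.3000
  t=0,j=0: stock 185.0000 → up 218.3000 (V=218.3000), down 122.1000 (V=0.0000). Price 176.7611; hedge Δ=2.2692, bond B=-243.0466.
Self-financing check: at every node Δ·S+B equals the discounted successor values.

(0,0): Delta=2.2692 Bond=-243.0466
V0=176.7611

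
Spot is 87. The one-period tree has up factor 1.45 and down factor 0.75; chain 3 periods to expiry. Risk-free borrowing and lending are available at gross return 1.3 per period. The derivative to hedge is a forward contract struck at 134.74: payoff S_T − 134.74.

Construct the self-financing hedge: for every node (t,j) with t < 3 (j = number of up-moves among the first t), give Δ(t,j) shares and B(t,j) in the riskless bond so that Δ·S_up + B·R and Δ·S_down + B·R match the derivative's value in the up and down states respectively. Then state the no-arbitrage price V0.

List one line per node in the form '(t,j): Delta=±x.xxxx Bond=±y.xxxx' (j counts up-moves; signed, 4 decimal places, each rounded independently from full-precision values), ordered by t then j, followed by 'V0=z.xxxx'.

(0,0): Delta=1.0000 Bond=-61.3291
(1,0): Delta=1.0000 Bond=-79.7278
(1,1): Delta=1.0000 Bond=-79.7278
(2,0): Delta=1.0000 Bond=-103.6462
(2,1): Delta=1.0000 Bond=-103.6462
(2,2): Delta=1.0000 Bond=-103.6462
V0=25.6709

Risk-neutral probability p* = (R−d)/(u−d) = (1.3−0.75)/(1.45−0.75) = 0.7857.
Payoff layer (t=3): V(3,0)=-98.0369, V(3,1)=-63.7806, V(3,2)=2.4481, V(3,3)=130.4904
  t=2,j=0: stock 48.9375 → up 70.9594 (V=-63.7806), down 36.7031 (V=-98.0369). Price -54.7087; hedge Δ=1.0000, bond B=-103.6462.
  t=2,j=1: stock 94.6125 → up 137.1881 (V=2.4481), down 70.9594 (V=-63.7806). Price -9.0337; hedge Δ=1.0000, bond B=-103.6462.
  t=2,j=2: stock 182.9175 → up 265.2304 (V=130.4904), down 137.1881 (V=2.4481). Price 79.2713; hedge Δ=1.0000, bond B=-103.6462.
  t=1,j=0: stock 65.2500 → up 94.6125 (V=-9.0337), down 48.9375 (V=-54.7087). Price -14.4778; hedge Δ=1.0000, bond B=-79.7278.
  t=1,j=1: stock 126.1500 → up 182.9175 (V=79.2713), down 94.6125 (V=-9.0337). Price 46.4222; hedge Δ=1.0000, bond B=-79.7278.
  t=0,j=0: stock 87.0000 → up 126.1500 (V=46.4222), down 65.2500 (V=-14.4778). Price 25.6709; hedge Δ=1.0000, bond B=-61.3291.
Check: Δ(0,0)·S0 + B(0,0) = 25.6709 = V0.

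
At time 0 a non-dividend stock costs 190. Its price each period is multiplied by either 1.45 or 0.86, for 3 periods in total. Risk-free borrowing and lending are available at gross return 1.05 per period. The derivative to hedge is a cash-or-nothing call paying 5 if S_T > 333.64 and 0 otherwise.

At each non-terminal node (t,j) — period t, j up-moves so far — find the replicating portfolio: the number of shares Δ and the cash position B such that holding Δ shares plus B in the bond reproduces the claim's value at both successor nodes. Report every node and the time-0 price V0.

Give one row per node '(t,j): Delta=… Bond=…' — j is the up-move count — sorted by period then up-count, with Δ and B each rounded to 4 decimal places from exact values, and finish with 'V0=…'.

(0,0): Delta=0.0177 Bond=-2.3012
(1,0): Delta=0.0159 Bond=-2.1288
(1,1): Delta=0.0199 Bond=-3.0213
(2,0): Delta=0.0000 Bond=0.0000
(2,1): Delta=0.0358 Bond=-6.9411
(2,2): Delta=0.0000 Bond=4.7619
V0=1.0553

Under the risk-neutral measure, an up-move has probability p* = (R−d)/(u−d) = 0.3220 and values discount at R = 1.05.
Terminal payoffs: V(3,0)=0.0000, V(3,1)=0.0000, V(3,2)=5.0000, V(3,3)=5.0000
  t=2,j=0: stock 140.5240 → up 203.7598 (V=0.0000), down 120.8506 (V=0.0000). Price 0.0000; hedge Δ=0.0000, bond B=0.0000.
  t=2,j=1: stock 236.9300 → up 343.5485 (V=5.0000), down 203.7598 (V=0.0000). Price 1.5335; hedge Δ=0.0358, bond B=-6.9411.
  t=2,j=2: stock 399.4750 → up 579.2387 (V=5.0000), down 343.5485 (V=5.0000). Price 4.7619; hedge Δ=0.0000, bond B=4.7619.
  t=1,j=0: stock 163.4000 → up 236.9300 (V=1.5335), down 140.5240 (V=0.0000). Price 0.4703; hedge Δ=0.0159, bond B=-2.1288.
  t=1,j=1: stock 275.5000 → up 399.4750 (V=4.7619), down 236.9300 (V=1.5335). Price 2.4506; hedge Δ=0.0199, bond B=-3.0213.
  t=0,j=0: stock 190.0000 → up 275.5000 (V=2.4506), down 163.4000 (V=0.4703). Price 1.0553; hedge Δ=0.0177, bond B=-2.3012.
Self-financing check: at every node Δ·S+B equals the discounted successor values.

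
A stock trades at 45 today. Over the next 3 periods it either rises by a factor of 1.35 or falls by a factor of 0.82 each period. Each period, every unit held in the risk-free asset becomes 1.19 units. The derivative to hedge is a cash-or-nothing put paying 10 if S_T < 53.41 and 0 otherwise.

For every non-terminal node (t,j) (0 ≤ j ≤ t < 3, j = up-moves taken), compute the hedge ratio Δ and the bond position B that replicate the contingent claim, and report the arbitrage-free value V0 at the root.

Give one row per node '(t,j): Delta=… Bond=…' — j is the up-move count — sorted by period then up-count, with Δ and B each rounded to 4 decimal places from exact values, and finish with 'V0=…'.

(0,0): Delta=-0.1248 Bond=6.9120
(1,0): Delta=-0.3000 Bond=14.6889
(1,1): Delta=-0.0788 Bond=5.4301
(2,0): Delta=0.0000 Bond=8.4034
(2,1): Delta=-0.3788 Bond=21.4048
(2,2): Delta=0.0000 Bond=0.0000
V0=1.2959

Since d<R<u, set p* = (R−d)/(u−d) = 0.6981; price each node as the discounted p*-expectation of its children.
At expiry t=3: V(3,0)=10.0000, V(3,1)=10.0000, V(3,2)=0.0000, V(3,3)=0.0000
Node (2,0) S=30.2580: V=(p*·10.0000+(1−p*)·10.0000)/1.19=8.4034; Δ=(10.0000−10.0000)/(40.8483−24.8116)=0.0000; B=V−Δ·S=8.4034
Node (2,1) S=49.8150: V=(p*·0.0000+(1−p*)·10.0000)/1.19=2.5369; Δ=(0.0000−10.0000)/(67.2503−40.8483)=-0.3788; B=V−Δ·S=21.4048
Node (2,2) S=82.0125: V=(p*·0.0000+(1−p*)·0.0000)/1.19=0.0000; Δ=(0.0000−0.0000)/(110.7169−67.2503)=0.0000; B=V−Δ·S=0.0000
Node (1,0) S=36.9000: V=(p*·2.5369+(1−p*)·8.4034)/1.19=3.6201; Δ=(2.5369−8.4034)/(49.8150−30.2580)=-0.3000; B=V−Δ·S=14.6889
Node (1,1) S=60.7500: V=(p*·0.0000+(1−p*)·2.5369)/1.19=0.6436; Δ=(0.0000−2.5369)/(82.0125−49.8150)=-0.0788; B=V−Δ·S=5.4301
Node (0,0) S=45.0000: V=(p*·0.6436+(1−p*)·3.6201)/1.19=1.2959; Δ=(0.6436−3.6201)/(60.7500−36.9000)=-0.1248; B=V−Δ·S=6.9120
Self-financing check: at every node Δ·S+B equals the discounted successor values.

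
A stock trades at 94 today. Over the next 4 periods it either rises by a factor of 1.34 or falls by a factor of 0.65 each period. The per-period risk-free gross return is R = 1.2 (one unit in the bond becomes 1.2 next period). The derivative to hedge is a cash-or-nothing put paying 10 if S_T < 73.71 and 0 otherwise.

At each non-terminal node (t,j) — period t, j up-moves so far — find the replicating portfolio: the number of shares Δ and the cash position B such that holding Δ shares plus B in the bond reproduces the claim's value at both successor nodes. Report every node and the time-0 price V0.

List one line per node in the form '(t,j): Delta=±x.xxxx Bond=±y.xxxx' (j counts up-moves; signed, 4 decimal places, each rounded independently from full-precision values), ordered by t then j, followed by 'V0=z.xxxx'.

(0,0): Delta=-0.0345 Bond=4.1371
(1,0): Delta=-0.1047 Bond=9.2508
(1,1): Delta=-0.0258 Bond=3.8735
(2,0): Delta=0.0000 Bond=6.9444
(2,1): Delta=-0.1176 Bond=12.1590
(2,2): Delta=-0.0145 Bond=2.7364
(3,0): Delta=0.0000 Bond=8.3333
(3,1): Delta=0.0000 Bond=8.3333
(3,2): Delta=-0.1321 Bond=16.1836
(3,3): Delta=0.0000 Bond=0.0000
V0=0.8935

Under the risk-neutral measure, an up-move has probability p* = (R−d)/(u−d) = 0.7971 and values discount at R = 1.2.
At expiry t=4: V(4,0)=10.0000, V(4,1)=10.0000, V(4,2)=10.0000, V(4,3)=0.0000, V(4,4)=0.0000
  t=3,j=0: stock 25.8148 → up 34.5918 (V=10.0000), down 16.7796 (V=10.0000). Price 8.3333; hedge Δ=0.0000, bond B=8.3333.
  t=3,j=1: stock 53.2181 → up 71.3123 (V=10.0000), down 34.5918 (V=10.0000). Price 8.3333; hedge Δ=0.0000, bond B=8.3333.
  t=3,j=2: stock 109.7112 → up 147.0130 (V=0.0000), down 71.3123 (V=10.0000). Price 1.6908; hedge Δ=-0.1321, bond B=16.1836.
  t=3,j=3: stock 226.1738 → up 303.0729 (V=0.0000), down 147.0130 (V=0.0000). Price 0.0000; hedge Δ=0.0000, bond B=0.0000.
  t=2,j=0: stock 39.7150 → up 53.2181 (V=8.3333), down 25.8148 (V=8.3333). Price 6.9444; hedge Δ=0.0000, bond B=6.9444.
  t=2,j=1: stock 81.8740 → up 109.7112 (V=1.6908), down 53.2181 (V=8.3333). Price 2.5321; hedge Δ=-0.1176, bond B=12.1590.
  t=2,j=2: stock 168.7864 → up 226.1738 (V=0.0000), down 109.7112 (V=1.6908). Price 0.2859; hedge Δ=-0.0145, bond B=2.7364.
  t=1,j=0: stock 61.1000 → up 81.8740 (V=2.5321), down 39.7150 (V=6.9444). Price 2.8562; hedge Δ=-0.1047, bond B=9.2508.
  t=1,j=1: stock 125.9600 → up 168.7864 (V=0.2859), down 81.8740 (V=2.5321). Price 0.6180; hedge Δ=-0.0258, bond B=3.8735.
  t=0,j=0: stock 94.0000 → up 125.9600 (V=0.6180), down 61.1000 (V=2.8562). Price 0.8935; hedge Δ=-0.0345, bond B=4.1371.
Each (Δ,B) replicates both successor values, so the strategy is self-financing and V0 is arbitrage-free.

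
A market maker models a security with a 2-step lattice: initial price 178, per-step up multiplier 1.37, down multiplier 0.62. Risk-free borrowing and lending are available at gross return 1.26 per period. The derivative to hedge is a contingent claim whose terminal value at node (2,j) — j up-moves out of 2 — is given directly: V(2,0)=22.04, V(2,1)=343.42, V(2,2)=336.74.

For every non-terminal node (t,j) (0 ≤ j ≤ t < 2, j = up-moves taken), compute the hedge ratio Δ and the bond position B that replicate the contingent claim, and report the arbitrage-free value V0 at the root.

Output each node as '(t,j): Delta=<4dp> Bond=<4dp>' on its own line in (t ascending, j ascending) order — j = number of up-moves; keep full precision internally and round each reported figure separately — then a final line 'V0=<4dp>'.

The replicating-portfolio and risk-neutral prices coincide; use p* = (1.26−0.62)/(1.37−0.62) = 0.8533 for the latter.
Terminal values V(2,·): V(2,0)=22.0400, V(2,1)=343.4200, V(2,2)=336.7400
(1,0): S=110.3600. Δ = (V_up−V_dn)/(S_up−S_dn) = (343.4200−22.0400)/(151.1932−68.4232) = 3.8828. V = [p*·343.4200 + (1−p*)·22.0400]/1.26 = 235.1462. B = V − Δ·S = -193.3604.
(1,1): S=243.8600. Δ = (V_up−V_dn)/(S_up−S_dn) = (336.7400−343.4200)/(334.0882−151.1932) = -0.0365. V = [p*·336.7400 + (1−p*)·343.4200]/1.26 = 268.0315. B = V − Δ·S = 276.9382.
(0,0): S=178.0000. Δ = (V_up−V_dn)/(S_up−S_dn) = (268.0315−235.1462)/(243.8600−110.3600) = 0.2463. V = [p*·268.0315 + (1−p*)·235.1462]/1.26 = 208.8955. B = V − Δ·S = 165.0485.
The time-0 hedge costs 208.8955, which is the no-arbitrage price.

(0,0): Delta=0.2463 Bond=165.0485
(1,0): Delta=3.8828 Bond=-193.3604
(1,1): Delta=-0.0365 Bond=276.9382
V0=208.8955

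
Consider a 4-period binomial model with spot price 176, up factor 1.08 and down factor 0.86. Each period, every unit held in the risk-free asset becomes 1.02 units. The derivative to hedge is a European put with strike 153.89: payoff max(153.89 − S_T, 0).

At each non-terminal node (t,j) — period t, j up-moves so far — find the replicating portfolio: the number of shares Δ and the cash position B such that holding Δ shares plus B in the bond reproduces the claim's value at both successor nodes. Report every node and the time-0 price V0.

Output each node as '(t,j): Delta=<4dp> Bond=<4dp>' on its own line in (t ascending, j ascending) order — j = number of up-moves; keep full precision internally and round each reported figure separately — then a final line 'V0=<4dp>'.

(0,0): Delta=-0.1560 Bond=29.9994
(1,0): Delta=-0.4385 Bond=73.3532
(1,1): Delta=-0.0717 Bond=14.5668
(2,0): Delta=-1.0000 Bond=147.9143
(2,1): Delta=-0.2708 Bond=47.4100
(2,2): Delta=-0.0122 Bond=2.6511
(3,0): Delta=-1.0000 Bond=150.8725
(3,1): Delta=-1.0000 Bond=150.8725
(3,2): Delta=-0.0530 Bond=9.9153
(3,3): Delta=0.0000 Bond=0.0000
V0=2.5422

Under the risk-neutral measure, an up-move has probability p* = (R−d)/(u−d) = 0.7273 and values discount at R = 1.02.
Terminal values V(4,·): V(4,0)=57.6166, V(4,1)=32.9885, V(4,2)=2.0602, V(4,3)=0.0000, V(4,4)=0.0000
  t=3,j=0: stock 111.9459 → up 120.9015 (V=32.9885), down 96.2734 (V=57.6166). Price 38.9267; hedge Δ=-1.0000, bond B=150.8725.
  t=3,j=1: stock 140.5832 → up 151.8298 (V=2.0602), down 120.9015 (V=32.9885). Price 10.2894; hedge Δ=-1.0000, bond B=150.8725.
  t=3,j=2: stock 176.5463 → up 190.6700 (V=0.0000), down 151.8298 (V=2.0602). Price 0.5508; hedge Δ=-0.0530, bond B=9.9153.
  t=3,j=3: stock 221.7093 → up 239.4461 (V=0.0000), down 190.6700 (V=0.0000). Price 0.0000; hedge Δ=0.0000, bond B=0.0000.
  t=2,j=0: stock 130.1696 → up 140.5832 (V=10.2894), down 111.9459 (V=38.9267). Price 17.7447; hedge Δ=-1.0000, bond B=147.9143.
  t=2,j=1: stock 163.4688 → up 176.5463 (V=0.5508), down 140.5832 (V=10.2894). Price 3.1439; hedge Δ=-0.2708, bond B=47.4100.
  t=2,j=2: stock 205.2864 → up 221.7093 (V=0.0000), down 176.5463 (V=0.5508). Price 0.1473; hedge Δ=-0.0122, bond B=2.6511.
  t=1,j=0: stock 151.3600 → up 163.4688 (V=3.1439), down 130.1696 (V=17.7447). Price 6.9862; hedge Δ=-0.4385, bond B=73.3532.
  t=1,j=1: stock 190.0800 → up 205.2864 (V=0.1473), down 163.4688 (V=3.1439). Price 0.9456; hedge Δ=-0.0717, bond B=14.5668.
  t=0,j=0: stock 176.0000 → up 190.0800 (V=0.9456), down 151.3600 (V=6.9862). Price 2.5422; hedge Δ=-0.1560, bond B=29.9994.
Self-financing check: at every node Δ·S+B equals the discounted successor values.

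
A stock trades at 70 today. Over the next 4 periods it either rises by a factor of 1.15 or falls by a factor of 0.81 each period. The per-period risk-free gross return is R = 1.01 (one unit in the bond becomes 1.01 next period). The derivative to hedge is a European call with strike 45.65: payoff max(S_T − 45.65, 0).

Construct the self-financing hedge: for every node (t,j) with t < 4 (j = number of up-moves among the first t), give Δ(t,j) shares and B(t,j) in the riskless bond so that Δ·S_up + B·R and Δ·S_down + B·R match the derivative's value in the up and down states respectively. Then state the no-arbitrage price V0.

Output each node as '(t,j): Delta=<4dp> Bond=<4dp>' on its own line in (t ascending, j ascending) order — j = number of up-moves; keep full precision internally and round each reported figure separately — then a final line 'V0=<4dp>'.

(0,0): Delta=0.9290 Bond=-38.0159
(1,0): Delta=0.8203 Bond=-32.2325
(1,1): Delta=0.9826 Bond=-42.7105
(2,0): Delta=0.5628 Bond=-20.7281
(2,1): Delta=0.9472 Bond=-40.8335
(2,2): Delta=1.0000 Bond=-44.7505
(3,0): Delta=0.0000 Bond=0.0000
(3,1): Delta=0.8402 Bond=-35.5901
(3,2): Delta=1.0000 Bond=-45.1980
(3,3): Delta=1.0000 Bond=-45.1980
V0=27.0128

The replicating-portfolio and risk-neutral prices coincide; use p* = (1.01−0.81)/(1.15−0.81) = 0.5882 for the latter.
Payoff layer (t=4): V(4,0)=0.0000, V(4,1)=0.0000, V(4,2)=15.0885, V(4,3)=40.5836, V(4,4)=76.7804
(3,0): S=37.2009. Δ = (V_up−V_dn)/(S_up−S_dn) = (0.0000−0.0000)/(42.7810−30.1327) = 0.0000. V = [p*·0.0000 + (1−p*)·0.0000]/1.01 = 0.0000. B = V − Δ·S = 0.0000.
(3,1): S=52.8161. Δ = (V_up−V_dn)/(S_up−S_dn) = (15.0885−0.0000)/(60.7385−42.7810) = 0.8402. V = [p*·15.0885 + (1−p*)·0.0000]/1.01 = 8.7877. B = V − Δ·S = -35.5901.
(3,2): S=74.9857. Δ = (V_up−V_dn)/(S_up−S_dn) = (40.5836−15.0885)/(86.2336−60.7385) = 1.0000. V = [p*·40.5836 + (1−p*)·15.0885]/1.01 = 29.7877. B = V − Δ·S = -45.1980.
(3,3): S=106.4612. Δ = (V_up−V_dn)/(S_up−S_dn) = (76.7804−40.5836)/(122.4304−86.2336) = 1.0000. V = [p*·76.7804 + (1−p*)·40.5836]/1.01 = 61.2632. B = V − Δ·S = -45.1980.
(2,0): S=45.9270. Δ = (V_up−V_dn)/(S_up−S_dn) = (8.7877−0.0000)/(52.8161−37.2009) = 0.5628. V = [p*·8.7877 + (1−p*)·0.0000]/1.01 = 5.1180. B = V − Δ·S = -20.7281.
(2,1): S=65.2050. Δ = (V_up−V_dn)/(S_up−S_dn) = (29.7877−8.7877)/(74.9857−52.8161) = 0.9472. V = [p*·29.7877 + (1−p*)·8.7877]/1.01 = 20.9313. B = V − Δ·S = -40.8335.
(2,2): S=92.5750. Δ = (V_up−V_dn)/(S_up−S_dn) = (61.2632−29.7877)/(106.4612−74.9857) = 1.0000. V = [p*·61.2632 + (1−p*)·29.7877]/1.01 = 47.8245. B = V − Δ·S = -44.7505.
(1,0): S=56.7000. Δ = (V_up−V_dn)/(S_up−S_dn) = (20.9313−5.1180)/(65.2050−45.9270) = 0.8203. V = [p*·20.9313 + (1−p*)·5.1180]/1.01 = 14.2772. B = V − Δ·S = -32.2325.
(1,1): S=80.5000. Δ = (V_up−V_dn)/(S_up−S_dn) = (47.8245−20.9313)/(92.5750−65.2050) = 0.9826. V = [p*·47.8245 + (1−p*)·20.9313]/1.01 = 36.3870. B = V − Δ·S = -42.7105.
(0,0): S=70.0000. Δ = (V_up−V_dn)/(S_up−S_dn) = (36.3870−14.2772)/(80.5000−56.7000) = 0.9290. V = [p*·36.3870 + (1−p*)·14.2772]/1.01 = 27.0128. B = V − Δ·S = -38.0159.
Each (Δ,B) replicates both successor values, so the strategy is self-financing and V0 is arbitrage-free.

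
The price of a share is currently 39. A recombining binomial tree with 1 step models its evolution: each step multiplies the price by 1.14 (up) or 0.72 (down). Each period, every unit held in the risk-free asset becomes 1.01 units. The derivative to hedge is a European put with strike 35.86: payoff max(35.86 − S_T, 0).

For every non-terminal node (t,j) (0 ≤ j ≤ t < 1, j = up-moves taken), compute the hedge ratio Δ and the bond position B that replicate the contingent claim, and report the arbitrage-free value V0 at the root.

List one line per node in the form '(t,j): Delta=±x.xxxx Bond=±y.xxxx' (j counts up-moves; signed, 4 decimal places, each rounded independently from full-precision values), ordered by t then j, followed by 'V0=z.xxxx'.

Since d<R<u, set p* = (R−d)/(u−d) = 0.6905; price each node as the discounted p*-expectation of its children.
At expiry t=1: V(1,0)=7.7800, V(1,1)=0.0000
  t=0,j=0: stock 39.0000 → up 44.4600 (V=0.0000), down 28.0800 (V=7.7800). Price 2.3843; hedge Δ=-0.4750, bond B=20.9081.
Each (Δ,B) replicates both successor values, so the strategy is self-financing and V0 is arbitrage-free.

(0,0): Delta=-0.4750 Bond=20.9081
V0=2.3843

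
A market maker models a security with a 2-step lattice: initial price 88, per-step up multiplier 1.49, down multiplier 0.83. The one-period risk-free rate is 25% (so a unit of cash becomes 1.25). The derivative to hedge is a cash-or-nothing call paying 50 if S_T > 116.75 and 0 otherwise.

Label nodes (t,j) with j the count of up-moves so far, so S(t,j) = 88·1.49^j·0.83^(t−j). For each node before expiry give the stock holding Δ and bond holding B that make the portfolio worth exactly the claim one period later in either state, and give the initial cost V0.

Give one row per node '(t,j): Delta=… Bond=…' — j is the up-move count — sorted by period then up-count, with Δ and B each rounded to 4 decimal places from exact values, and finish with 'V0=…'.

(0,0): Delta=0.4383 Bond=-25.6088
(1,0): Delta=0.0000 Bond=0.0000
(1,1): Delta=0.5778 Bond=-50.3030
V0=12.9587

Risk-neutral probability p* = (R−d)/(u−d) = (1.25−0.83)/(1.49−0.83) = 0.6364.
Payoff layer (t=2): V(2,0)=0.0000, V(2,1)=0.0000, V(2,2)=50.0000
  t=1,j=0: stock 73.0400 → up 108.8296 (V=0.0000), down 60.6232 (V=0.0000). Price 0.0000; hedge Δ=0.0000, bond B=0.0000.
  t=1,j=1: stock 131.1200 → up 195.3688 (V=50.0000), down 108.8296 (V=0.0000). Price 25.4545; hedge Δ=0.5778, bond B=-50.3030.
  t=0,j=0: stock 88.0000 → up 131.1200 (V=25.4545), down 73.0400 (V=0.0000). Price 12.9587; hedge Δ=0.4383, bond B=-25.6088.
Root portfolio cost Δ·88+B reproduces V0=12.9587.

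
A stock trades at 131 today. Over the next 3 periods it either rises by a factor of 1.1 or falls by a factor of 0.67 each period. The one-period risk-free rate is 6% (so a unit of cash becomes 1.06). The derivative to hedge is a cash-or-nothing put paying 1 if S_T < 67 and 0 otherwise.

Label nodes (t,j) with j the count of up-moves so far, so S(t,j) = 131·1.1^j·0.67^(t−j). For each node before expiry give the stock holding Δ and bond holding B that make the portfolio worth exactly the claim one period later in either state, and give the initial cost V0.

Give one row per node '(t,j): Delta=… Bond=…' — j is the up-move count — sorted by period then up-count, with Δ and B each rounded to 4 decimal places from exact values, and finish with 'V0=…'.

(0,0): Delta=-0.0027 Bond=0.3697
(1,0): Delta=-0.0227 Bond=2.1477
(1,1): Delta=-0.0014 Bond=0.2118
(2,0): Delta=0.0000 Bond=0.9434
(2,1): Delta=-0.0241 Bond=2.4133
(2,2): Delta=0.0000 Bond=0.0000
V0=0.0204

Risk-neutral probability p* = (R−d)/(u−d) = (1.06−0.67)/(1.1−0.67) = 0.9070.
Terminal payoffs: V(3,0)=1.0000, V(3,1)=1.0000, V(3,2)=0.0000, V(3,3)=0.0000
(2,0): S=58.8059. Δ = (V_up−V_dn)/(S_up−S_dn) = (1.0000−1.0000)/(64.6865−39.4000) = 0.0000. V = [p*·1.0000 + (1−p*)·1.0000]/1.06 = 0.9434. B = V − Δ·S = 0.9434.
(2,1): S=96.5470. Δ = (V_up−V_dn)/(S_up−S_dn) = (0.0000−1.0000)/(106.2017−64.6865) = -0.0241. V = [p*·0.0000 + (1−p*)·1.0000]/1.06 = 0.0878. B = V − Δ·S = 2.4133.
(2,2): S=158.5100. Δ = (V_up−V_dn)/(S_up−S_dn) = (0.0000−0.0000)/(174.3610−106.2017) = 0.0000. V = [p*·0.0000 + (1−p*)·0.0000]/1.06 = 0.0000. B = V − Δ·S = 0.0000.
(1,0): S=87.7700. Δ = (V_up−V_dn)/(S_up−S_dn) = (0.0878−0.9434)/(96.5470−58.8059) = -0.0227. V = [p*·0.0878 + (1−p*)·0.9434]/1.06 = 0.1579. B = V − Δ·S = 2.1477.
(1,1): S=144.1000. Δ = (V_up−V_dn)/(S_up−S_dn) = (0.0000−0.0878)/(158.5100−96.5470) = -0.0014. V = [p*·0.0000 + (1−p*)·0.0878]/1.06 = 0.0077. B = V − Δ·S = 0.2118.
(0,0): S=131.0000. Δ = (V_up−V_dn)/(S_up−S_dn) = (0.0077−0.1579)/(144.1000−87.7700) = -0.0027. V = [p*·0.0077 + (1−p*)·0.1579]/1.06 = 0.0204. B = V − Δ·S = 0.3697.
Root portfolio cost Δ·131+B reproduces V0=0.0204.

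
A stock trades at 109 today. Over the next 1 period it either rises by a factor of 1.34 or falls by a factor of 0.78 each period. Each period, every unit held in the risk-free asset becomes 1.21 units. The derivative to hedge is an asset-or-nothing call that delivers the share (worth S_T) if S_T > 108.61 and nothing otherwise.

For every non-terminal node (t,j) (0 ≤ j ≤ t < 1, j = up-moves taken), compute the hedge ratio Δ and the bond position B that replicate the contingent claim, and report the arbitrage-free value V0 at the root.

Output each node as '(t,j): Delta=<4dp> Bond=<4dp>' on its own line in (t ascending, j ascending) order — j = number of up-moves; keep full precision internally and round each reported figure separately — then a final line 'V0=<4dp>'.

(0,0): Delta=2.3929 Bond=-168.1328
V0=92.6886

No-arbitrage ⇒ martingale measure with p* = (R−d)/(u−d) = 0.7679.
Terminal values V(1,·): V(1,0)=0.0000, V(1,1)=146.0600
(0,0): S=109.0000. Δ = (V_up−V_dn)/(S_up−S_dn) = (146.0600−0.0000)/(146.0600−85.0200) = 2.3929. V = [p*·146.0600 + (1−p*)·0.0000]/1.21 = 92.6886. B = V − Δ·S = -168.1328.
Each (Δ,B) replicates both successor values, so the strategy is self-financing and V0 is arbitrage-free.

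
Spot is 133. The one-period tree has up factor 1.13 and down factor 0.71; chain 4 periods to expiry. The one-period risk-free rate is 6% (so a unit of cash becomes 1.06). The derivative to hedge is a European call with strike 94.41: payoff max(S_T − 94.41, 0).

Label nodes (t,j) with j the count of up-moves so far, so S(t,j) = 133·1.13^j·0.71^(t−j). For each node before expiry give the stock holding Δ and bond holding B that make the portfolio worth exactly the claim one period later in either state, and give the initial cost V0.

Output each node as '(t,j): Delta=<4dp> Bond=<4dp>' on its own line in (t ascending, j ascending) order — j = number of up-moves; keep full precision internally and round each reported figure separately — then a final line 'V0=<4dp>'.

(0,0): Delta=0.9195 Bond=-62.7306
(1,0): Delta=0.6521 Bond=-41.2429
(1,1): Delta=0.9531 Bond=-71.5447
(2,0): Delta=0.0000 Bond=0.0000
(2,1): Delta=0.7340 Bond=-52.4610
(2,2): Delta=0.9806 Bond=-80.5127
(3,0): Delta=0.0000 Bond=0.0000
(3,1): Delta=0.0000 Bond=0.0000
(3,2): Delta=0.8262 Bond=-66.7304
(3,3): Delta=1.0000 Bond=-89.0660
V0=59.5588

The replicating-portfolio and risk-neutral prices coincide; use p* = (1.06−0.71)/(1.13−0.71) = 0.8333 for the latter.
Payoff layer (t=4): V(4,0)=0.0000, V(4,1)=0.0000, V(4,2)=0.0000, V(4,3)=41.8428, V(4,4)=122.4430
(3,0): S=47.6022. Δ = (V_up−V_dn)/(S_up−S_dn) = (0.0000−0.0000)/(53.7904−33.7975) = 0.0000. V = [p*·0.0000 + (1−p*)·0.0000]/1.06 = 0.0000. B = V − Δ·S = 0.0000.
(3,1): S=75.7612. Δ = (V_up−V_dn)/(S_up−S_dn) = (0.0000−0.0000)/(85.6101−53.7904) = 0.0000. V = [p*·0.0000 + (1−p*)·0.0000]/1.06 = 0.0000. B = V − Δ·S = 0.0000.
(3,2): S=120.5777. Δ = (V_up−V_dn)/(S_up−S_dn) = (41.8428−0.0000)/(136.2528−85.6101) = 0.8262. V = [p*·41.8428 + (1−p*)·0.0000]/1.06 = 32.8953. B = V − Δ·S = -66.7304.
(3,3): S=191.9053. Δ = (V_up−V_dn)/(S_up−S_dn) = (122.4430−41.8428)/(216.8530−136.2528) = 1.0000. V = [p*·122.4430 + (1−p*)·41.8428]/1.06 = 102.8393. B = V − Δ·S = -89.0660.
(2,0): S=67.0453. Δ = (V_up−V_dn)/(S_up−S_dn) = (0.0000−0.0000)/(75.7612−47.6022) = 0.0000. V = [p*·0.0000 + (1−p*)·0.0000]/1.06 = 0.0000. B = V − Δ·S = 0.0000.
(2,1): S=106.7059. Δ = (V_up−V_dn)/(S_up−S_dn) = (32.8953−0.0000)/(120.5777−75.7612) = 0.7340. V = [p*·32.8953 + (1−p*)·0.0000]/1.06 = 25.8610. B = V − Δ·S = -52.4610.
(2,2): S=169.8277. Δ = (V_up−V_dn)/(S_up−S_dn) = (102.8393−32.8953)/(191.9053−120.5777) = 0.9806. V = [p*·102.8393 + (1−p*)·32.8953]/1.06 = 86.0207. B = V − Δ·S = -80.5127.
(1,0): S=94.4300. Δ = (V_up−V_dn)/(S_up−S_dn) = (25.8610−0.0000)/(106.7059−67.0453) = 0.6521. V = [p*·25.8610 + (1−p*)·0.0000]/1.06 = 20.3310. B = V − Δ·S = -41.2429.
(1,1): S=150.2900. Δ = (V_up−V_dn)/(S_up−S_dn) = (86.0207−25.8610)/(169.8277−106.7059) = 0.9531. V = [p*·86.0207 + (1−p*)·25.8610]/1.06 = 71.6925. B = V − Δ·S = -71.5447.
(0,0): S=133.0000. Δ = (V_up−V_dn)/(S_up−S_dn) = (71.6925−20.3310)/(150.2900−94.4300) = 0.9195. V = [p*·71.6925 + (1−p*)·20.3310]/1.06 = 59.5588. B = V − Δ·S = -62.7306.
Self-financing check: at every node Δ·S+B equals the discounted successor values.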